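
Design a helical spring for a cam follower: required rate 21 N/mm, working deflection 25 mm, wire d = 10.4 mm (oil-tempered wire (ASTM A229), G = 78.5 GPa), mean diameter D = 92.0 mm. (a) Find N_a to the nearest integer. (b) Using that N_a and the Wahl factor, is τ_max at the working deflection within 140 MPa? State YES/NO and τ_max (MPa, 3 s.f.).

N_a = Gd⁴/(8D³k) = (78.5×10³)(10.4⁴)/(8·92.0³·21) = 7.02 → N_a = 7
Actual rate k = Gd⁴/(8D³·7) = 21.06 N/mm
Working load F = kδ = 21.06·25 = 526.49 N
C = 92.0/10.4 = 8.8462; K_W = (4C−1)/(4C−4)+0.615/C = 1.1651
τ_max = K_W·8FD/(πd³) = 1.1651·109.65 = 127.76 MPa
τ_max ≤ 140 MPa → acceptable

(a) 7 coils; (b) YES, τ_max = 128 MPa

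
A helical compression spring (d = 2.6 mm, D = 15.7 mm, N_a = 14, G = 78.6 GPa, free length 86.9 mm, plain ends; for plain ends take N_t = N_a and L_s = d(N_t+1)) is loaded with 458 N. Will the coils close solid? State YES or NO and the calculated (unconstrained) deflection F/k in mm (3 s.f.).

YES, δ = 55.3 mm

k = Gd⁴/(8D³N_a) = (78.6×10³)(2.6⁴)/(8·15.7³·14) = 8.287 N/mm
N_t = 14; L_s = 2.6·15 = 39 mm; δ_solid = L₀ − L_s = 86.9 − 39 = 47.9 mm
δ = F/k = 458/8.287 = 55.267 mm
δ ≥ δ_solid → spring goes solid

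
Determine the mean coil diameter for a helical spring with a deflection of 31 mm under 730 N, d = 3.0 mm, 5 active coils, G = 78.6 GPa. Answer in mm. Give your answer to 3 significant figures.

Required rate k = F/δ = 730/31 = 23.548 N/mm
D = (Gd⁴/(8N_a·k))^(1/3) = (78.6×10³·3.0⁴/(8·5·23.548))^(1/3)
  = (6759.06)^(1/3) = 18.9073 mm

18.9 mm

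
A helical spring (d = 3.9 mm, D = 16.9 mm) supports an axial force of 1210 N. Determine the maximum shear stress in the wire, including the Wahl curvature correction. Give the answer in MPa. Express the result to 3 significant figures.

1200 MPa

Spring index C = D/d = 16.9/3.9 = 4.3333
K_W = (4C−1)/(4C−4) + 0.615/C = 16.333/13.333 + 0.1419 = 1.3669
τ₀ = 8FD/(πd³) = 8·1210·16.9/(π·3.9³) = 163592/186.36 = 877.85 MPa
τ_max = K·τ₀ = 1.3669 × 877.85 = 1199.9 MPa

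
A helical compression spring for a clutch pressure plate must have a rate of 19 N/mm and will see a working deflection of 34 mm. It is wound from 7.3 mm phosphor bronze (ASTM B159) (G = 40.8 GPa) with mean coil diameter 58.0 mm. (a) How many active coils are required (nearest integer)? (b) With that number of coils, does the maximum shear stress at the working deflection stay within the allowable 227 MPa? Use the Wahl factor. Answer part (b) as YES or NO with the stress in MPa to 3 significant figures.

(a) 4 coils; (b) NO, τ_max = 284 MPa

N_a = Gd⁴/(8D³k) = (40.8×10³)(7.3⁴)/(8·58.0³·19) = 3.907 → N_a = 4
Actual rate k = Gd⁴/(8D³·4) = 18.557 N/mm
Working load F = kδ = 18.557·34 = 630.95 N
C = 58.0/7.3 = 7.9452; K_W = (4C−1)/(4C−4)+0.615/C = 1.1854
τ_max = K_W·8FD/(πd³) = 1.1854·239.55 = 283.96 MPa
τ_max > 227 MPa → exceeds allowable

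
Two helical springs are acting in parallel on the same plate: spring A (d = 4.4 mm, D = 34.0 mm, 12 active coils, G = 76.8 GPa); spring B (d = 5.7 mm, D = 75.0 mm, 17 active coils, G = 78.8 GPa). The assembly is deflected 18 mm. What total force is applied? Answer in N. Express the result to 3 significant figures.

k_A = Gd⁴/(8D³N_a) = (76.8×10³)(4.4⁴)/(8·34.0³·12) = 7.6289 N/mm
k_B = Gd⁴/(8D³N_a) = (78.8×10³)(5.7⁴)/(8·75.0³·17) = 1.4498 N/mm
Parallel: k_eq = 7.6289 + 1.4498 = 9.0787 N/mm
F = k_eq·δ = 9.0787·18 = 163.42 N

163 N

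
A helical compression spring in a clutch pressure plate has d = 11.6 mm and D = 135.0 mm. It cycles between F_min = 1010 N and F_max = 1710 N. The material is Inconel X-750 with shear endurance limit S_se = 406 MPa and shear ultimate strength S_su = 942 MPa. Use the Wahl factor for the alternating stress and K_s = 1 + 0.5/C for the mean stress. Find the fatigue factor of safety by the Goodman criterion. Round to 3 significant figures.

C = D/d = 135.0/11.6 = 11.6379; K_W = (4C−1)/(4C−4)+0.615/C = 1.1233; K_s = 1+0.5/C = 1.0430
F_a = (F_max−F_min)/2 = 350 N; F_m = (F_max+F_min)/2 = 1360 N
τ_a = K_W·8F_aD/(πd³) = 1.1233 × 77.085 = 86.593 MPa
τ_m = K_s·8F_mD/(πd³) = 1.0430 × 299.53 = 312.4 MPa
Goodman: 1/n_f = τ_a/S_se + τ_m/S_su = 86.593/406 + 312.4/942 = 0.21328 + 0.33163 = 0.54492
n_f = 1/0.54492 = 1.835

1.84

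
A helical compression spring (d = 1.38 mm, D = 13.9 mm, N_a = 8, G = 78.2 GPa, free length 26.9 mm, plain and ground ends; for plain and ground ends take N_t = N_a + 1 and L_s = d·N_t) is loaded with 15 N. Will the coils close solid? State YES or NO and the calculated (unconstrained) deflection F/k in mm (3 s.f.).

k = Gd⁴/(8D³N_a) = (78.2×10³)(1.38⁴)/(8·13.9³·8) = 1.6501 N/mm
N_t = 9; L_s = 1.38·9 = 12.42 mm; δ_solid = L₀ − L_s = 26.9 − 12.42 = 14.48 mm
δ = F/k = 15/1.6501 = 9.0906 mm
δ < δ_solid → spring does not go solid

NO, δ = 9.09 mm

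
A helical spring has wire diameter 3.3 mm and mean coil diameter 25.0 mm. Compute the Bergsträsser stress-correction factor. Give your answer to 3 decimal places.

C = D/d = 25.0/3.3 = 7.5758
K_B = (4C+2)/(4C−3) = 32.303/27.303 = 1.1831

1.183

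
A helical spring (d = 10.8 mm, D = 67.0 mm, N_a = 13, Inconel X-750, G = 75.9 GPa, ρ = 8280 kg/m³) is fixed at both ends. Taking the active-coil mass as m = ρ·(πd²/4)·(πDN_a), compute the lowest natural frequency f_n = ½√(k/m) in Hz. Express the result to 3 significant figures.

63.1 Hz

k = Gd⁴/(8D³N_a) = (75.9×10³)(10.8⁴)/(8·67.0³·13) = 33.013 N/mm = 33013 N/m
Wire length L = πDN_a = π·67.0·13 = 2736.3 mm
m = ρ·(πd²/4)·L = 8280 × 91.609×10⁻⁶ m² × 2.7363 m = 2.0756 kg
f_n = ½√(k/m) = 0.5·√(33013/2.0756) = 0.5·√(15905) = 63.058 Hz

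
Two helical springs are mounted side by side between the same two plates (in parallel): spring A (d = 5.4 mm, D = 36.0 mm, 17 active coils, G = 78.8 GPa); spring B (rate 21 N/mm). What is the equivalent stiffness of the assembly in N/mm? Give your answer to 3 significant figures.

k_A = Gd⁴/(8D³N_a) = (78.8×10³)(5.4⁴)/(8·36.0³·17) = 10.56 N/mm
Parallel: k_eq = 10.56 + 21 = 31.56 N/mm

31.6 N/mm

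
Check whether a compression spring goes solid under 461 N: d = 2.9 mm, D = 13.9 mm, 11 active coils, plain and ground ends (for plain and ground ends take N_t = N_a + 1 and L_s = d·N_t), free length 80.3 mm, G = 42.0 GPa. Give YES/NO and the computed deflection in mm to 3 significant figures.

NO, δ = 36.7 mm

k = Gd⁴/(8D³N_a) = (42.0×10³)(2.9⁴)/(8·13.9³·11) = 12.569 N/mm
N_t = 12; L_s = 2.9·12 = 34.8 mm; δ_solid = L₀ − L_s = 80.3 − 34.8 = 45.5 mm
δ = F/k = 461/12.569 = 36.676 mm
δ < δ_solid → spring does not go solid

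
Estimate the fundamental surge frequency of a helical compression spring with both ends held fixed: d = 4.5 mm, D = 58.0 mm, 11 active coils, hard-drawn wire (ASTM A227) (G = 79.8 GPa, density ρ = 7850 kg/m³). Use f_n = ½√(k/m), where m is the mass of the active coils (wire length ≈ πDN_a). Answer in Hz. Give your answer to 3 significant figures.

k = Gd⁴/(8D³N_a) = (79.8×10³)(4.5⁴)/(8·58.0³·11) = 1.9058 N/mm = 1905.8 N/m
Wire length L = πDN_a = π·58.0·11 = 2004.3 mm
m = ρ·(πd²/4)·L = 7850 × 15.904×10⁻⁶ m² × 2.0043 m = 0.25024 kg
f_n = ½√(k/m) = 0.5·√(1905.8/0.25024) = 0.5·√(7616.1) = 43.635 Hz

43.6 Hz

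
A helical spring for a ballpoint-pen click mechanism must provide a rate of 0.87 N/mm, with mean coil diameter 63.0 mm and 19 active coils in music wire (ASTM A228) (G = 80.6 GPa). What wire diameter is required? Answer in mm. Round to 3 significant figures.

d = (8D³N_a·k / G)^(1/4) = (8·63.0³·19·0.87 / (80.6×10³))^0.25
  = (410.25)^0.25 = 4.5005 mm

4.50 mm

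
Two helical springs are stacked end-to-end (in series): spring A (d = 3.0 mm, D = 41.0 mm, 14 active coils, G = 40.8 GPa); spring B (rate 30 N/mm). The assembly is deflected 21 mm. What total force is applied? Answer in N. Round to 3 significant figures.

k_A = Gd⁴/(8D³N_a) = (40.8×10³)(3.0⁴)/(8·41.0³·14) = 0.42813 N/mm
Series: 1/k_eq = 1/0.42813 + 1/30 = 2.3691; k_eq = 0.42211 N/mm
F = k_eq·δ = 0.42211·21 = 8.8642 N

8.86 N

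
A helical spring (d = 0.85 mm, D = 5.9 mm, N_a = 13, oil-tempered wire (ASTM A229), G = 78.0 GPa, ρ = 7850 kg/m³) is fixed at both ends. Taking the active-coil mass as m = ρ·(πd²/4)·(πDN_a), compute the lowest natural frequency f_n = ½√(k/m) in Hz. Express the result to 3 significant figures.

k = Gd⁴/(8D³N_a) = (78.0×10³)(0.85⁴)/(8·5.9³·13) = 1.9063 N/mm = 1906.3 N/m
Wire length L = πDN_a = π·5.9·13 = 240.96 mm
m = ρ·(πd²/4)·L = 7850 × 0.56745×10⁻⁶ m² × 0.24096 m = 0.0010734 kg
f_n = ½√(k/m) = 0.5·√(1906.3/0.0010734) = 0.5·√(1.776e+06) = 666.33 Hz

666 Hz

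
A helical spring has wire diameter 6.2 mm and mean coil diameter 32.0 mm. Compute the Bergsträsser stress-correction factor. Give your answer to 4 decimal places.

C = D/d = 32.0/6.2 = 5.1613
K_B = (4C+2)/(4C−3) = 22.645/17.645 = 1.2834

1.2834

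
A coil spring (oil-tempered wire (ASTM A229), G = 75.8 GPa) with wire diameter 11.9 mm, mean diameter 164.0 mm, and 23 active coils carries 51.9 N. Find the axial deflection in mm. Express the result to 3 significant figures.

27.7 mm

k = Gd⁴/(8D³N_a) = (75.8×10³)(11.9⁴)/(8·164.0³·23) = 1.8729 N/mm
δ = F/k = 51.9 / 1.8729 = 27.711 mm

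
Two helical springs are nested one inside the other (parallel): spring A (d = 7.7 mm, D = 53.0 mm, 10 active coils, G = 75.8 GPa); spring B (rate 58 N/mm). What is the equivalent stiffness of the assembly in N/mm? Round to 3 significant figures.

k_A = Gd⁴/(8D³N_a) = (75.8×10³)(7.7⁴)/(8·53.0³·10) = 22.372 N/mm
Parallel: k_eq = 22.372 + 58 = 80.372 N/mm

80.4 N/mm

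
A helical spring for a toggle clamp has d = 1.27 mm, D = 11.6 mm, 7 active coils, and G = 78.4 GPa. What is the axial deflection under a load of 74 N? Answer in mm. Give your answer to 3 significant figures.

k = Gd⁴/(8D³N_a) = (78.4×10³)(1.27⁴)/(8·11.6³·7) = 2.3333 N/mm
δ = F/k = 74 / 2.3333 = 31.715 mm

31.7 mm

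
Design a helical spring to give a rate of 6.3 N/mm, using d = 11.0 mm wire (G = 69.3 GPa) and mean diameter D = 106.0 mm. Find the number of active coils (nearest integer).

N_a = Gd⁴/(8D³k) = (69.3×10³ × 11.0⁴)/(8 × 106.0³ × 6.3)
    = 1.01462e+09 / 6.00272e+07 = 16.9 → 17 coils

17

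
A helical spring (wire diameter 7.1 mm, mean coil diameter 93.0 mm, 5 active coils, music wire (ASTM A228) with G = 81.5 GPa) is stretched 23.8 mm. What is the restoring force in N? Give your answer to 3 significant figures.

153 N

k = Gd⁴/(8D³N_a) = (81.5×10³)(7.1⁴)/(8·93.0³·5) = 6.437 N/mm
F = k·δ = 6.437 × 23.8 = 153.2 N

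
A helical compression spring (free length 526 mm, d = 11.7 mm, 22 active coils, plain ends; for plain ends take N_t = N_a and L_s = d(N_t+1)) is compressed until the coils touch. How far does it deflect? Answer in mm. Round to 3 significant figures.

N_t = 22; L_s = 11.7·23 = 269.1 mm
δ_solid = L₀ − L_s = 526 − 269.1 = 256.9 mm

257 mm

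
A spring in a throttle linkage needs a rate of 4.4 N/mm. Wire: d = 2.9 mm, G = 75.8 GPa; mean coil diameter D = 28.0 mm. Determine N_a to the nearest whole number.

7

N_a = Gd⁴/(8D³k) = (75.8×10³ × 2.9⁴)/(8 × 28.0³ × 4.4)
    = 5.36119e+06 / 772710 = 6.938 → 7 coils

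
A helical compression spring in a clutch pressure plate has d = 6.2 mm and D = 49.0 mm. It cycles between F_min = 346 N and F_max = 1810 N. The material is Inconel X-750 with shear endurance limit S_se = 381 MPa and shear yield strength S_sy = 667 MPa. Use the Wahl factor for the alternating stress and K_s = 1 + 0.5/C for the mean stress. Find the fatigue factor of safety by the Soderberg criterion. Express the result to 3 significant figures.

0.478

C = D/d = 49.0/6.2 = 7.9032; K_W = (4C−1)/(4C−4)+0.615/C = 1.1865; K_s = 1+0.5/C = 1.0633
F_a = (F_max−F_min)/2 = 732 N; F_m = (F_max+F_min)/2 = 1078 N
τ_a = K_W·8F_aD/(πd³) = 1.1865 × 383.24 = 454.7 MPa
τ_m = K_s·8F_mD/(πd³) = 1.0633 × 564.39 = 600.1 MPa
Soderberg: 1/n_f = τ_a/S_se + τ_m/S_sy = 454.7/381 + 600.1/667 = 1.19344 + 0.89970 = 2.0931
n_f = 1/2.0931 = 0.4778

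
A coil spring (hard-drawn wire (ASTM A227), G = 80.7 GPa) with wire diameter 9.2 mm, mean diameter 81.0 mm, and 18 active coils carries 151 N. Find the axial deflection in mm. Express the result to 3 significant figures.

20.0 mm

k = Gd⁴/(8D³N_a) = (80.7×10³)(9.2⁴)/(8·81.0³·18) = 7.5545 N/mm
δ = F/k = 151 / 7.5545 = 19.988 mm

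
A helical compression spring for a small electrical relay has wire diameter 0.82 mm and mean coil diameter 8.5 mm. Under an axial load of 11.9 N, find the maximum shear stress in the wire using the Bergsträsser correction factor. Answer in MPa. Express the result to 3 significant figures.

Spring index C = D/d = 8.5/0.82 = 10.3659
K_B = (4C+2)/(4C−3) = 43.463/38.463 = 1.1300
τ₀ = 8FD/(πd³) = 8·11.9·8.5/(π·0.82³) = 809.2/1.7322 = 467.16 MPa
τ_max = K·τ₀ = 1.1300 × 467.16 = 527.89 MPa

528 MPa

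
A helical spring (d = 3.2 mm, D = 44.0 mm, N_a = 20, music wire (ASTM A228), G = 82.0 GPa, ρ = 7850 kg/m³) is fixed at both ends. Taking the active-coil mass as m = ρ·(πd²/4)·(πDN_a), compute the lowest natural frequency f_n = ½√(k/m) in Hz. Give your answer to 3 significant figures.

30.1 Hz

k = Gd⁴/(8D³N_a) = (82.0×10³)(3.2⁴)/(8·44.0³·20) = 0.63086 N/mm = 630.86 N/m
Wire length L = πDN_a = π·44.0·20 = 2764.6 mm
m = ρ·(πd²/4)·L = 7850 × 8.0425×10⁻⁶ m² × 2.7646 m = 0.17454 kg
f_n = ½√(k/m) = 0.5·√(630.86/0.17454) = 0.5·√(3614.5) = 30.06 Hz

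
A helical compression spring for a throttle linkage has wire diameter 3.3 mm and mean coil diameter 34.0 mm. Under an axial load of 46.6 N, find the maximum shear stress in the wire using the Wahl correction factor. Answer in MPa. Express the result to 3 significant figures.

Spring index C = D/d = 34.0/3.3 = 10.3030
K_W = (4C−1)/(4C−4) + 0.615/C = 40.212/37.212 + 0.0597 = 1.1403
τ₀ = 8FD/(πd³) = 8·46.6·34.0/(π·3.3³) = 12675.2/112.9 = 112.27 MPa
τ_max = K·τ₀ = 1.1403 × 112.27 = 128.02 MPa

128 MPa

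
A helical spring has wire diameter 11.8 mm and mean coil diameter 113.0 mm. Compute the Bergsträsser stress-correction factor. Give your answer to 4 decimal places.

C = D/d = 113.0/11.8 = 9.5763
K_B = (4C+2)/(4C−3) = 40.305/35.305 = 1.1416

1.1416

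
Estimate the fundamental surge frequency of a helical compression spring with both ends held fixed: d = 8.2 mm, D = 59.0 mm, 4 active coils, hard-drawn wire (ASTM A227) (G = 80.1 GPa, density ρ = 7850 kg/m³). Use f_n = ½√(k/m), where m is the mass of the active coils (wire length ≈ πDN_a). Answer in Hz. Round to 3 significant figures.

k = Gd⁴/(8D³N_a) = (80.1×10³)(8.2⁴)/(8·59.0³·4) = 55.104 N/mm = 55104 N/m
Wire length L = πDN_a = π·59.0·4 = 741.42 mm
m = ρ·(πd²/4)·L = 7850 × 52.81×10⁻⁶ m² × 0.74142 m = 0.30736 kg
f_n = ½√(k/m) = 0.5·√(55104/0.30736) = 0.5·√(1.7928e+05) = 211.71 Hz

212 Hz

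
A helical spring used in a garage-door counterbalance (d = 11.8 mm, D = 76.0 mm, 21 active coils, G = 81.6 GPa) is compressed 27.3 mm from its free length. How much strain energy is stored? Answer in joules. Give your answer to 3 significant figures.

7.99 J

k = Gd⁴/(8D³N_a) = (81.6×10³)(11.8⁴)/(8·76.0³·21) = 21.452 N/mm
U = ½kδ² = 0.5 × 21.452 × 27.3² = 7994 N·mm = 7.994 J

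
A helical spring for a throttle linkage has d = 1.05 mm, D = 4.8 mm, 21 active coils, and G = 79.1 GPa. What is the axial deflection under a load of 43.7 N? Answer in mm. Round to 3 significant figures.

k = Gd⁴/(8D³N_a) = (79.1×10³)(1.05⁴)/(8·4.8³·21) = 5.1749 N/mm
δ = F/k = 43.7 / 5.1749 = 8.4446 mm

8.44 mm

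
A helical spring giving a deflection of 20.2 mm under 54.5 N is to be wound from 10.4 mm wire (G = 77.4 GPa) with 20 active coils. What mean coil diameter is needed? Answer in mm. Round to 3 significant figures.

Required rate k = F/δ = 54.5/20.2 = 2.698 N/mm
D = (Gd⁴/(8N_a·k))^(1/3) = (77.4×10³·10.4⁴/(8·20·2.698))^(1/3)
  = (2.09753e+06)^(1/3) = 128.0078 mm

128 mm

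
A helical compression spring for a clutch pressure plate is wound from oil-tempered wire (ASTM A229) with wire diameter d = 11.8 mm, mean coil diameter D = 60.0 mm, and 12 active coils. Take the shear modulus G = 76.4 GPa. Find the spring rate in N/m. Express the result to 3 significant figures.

71400 N/m

k = Gd⁴/(8D³N_a) = (76.4×10³ × 11.8⁴) / (8 × 60.0³ × 12)
  = 1.48123e+09 / 2.0736e+07 = 71.433 N/mm = 71433 N/m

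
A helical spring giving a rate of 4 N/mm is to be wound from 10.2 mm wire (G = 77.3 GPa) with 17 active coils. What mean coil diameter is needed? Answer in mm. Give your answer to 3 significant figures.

115 mm

D = (Gd⁴/(8N_a·k))^(1/3) = (77.3×10³·10.2⁴/(8·17·4))^(1/3)
  = (1.53809e+06)^(1/3) = 115.4322 mm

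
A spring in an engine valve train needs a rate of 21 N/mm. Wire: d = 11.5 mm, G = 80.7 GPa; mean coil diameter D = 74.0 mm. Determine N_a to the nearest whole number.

21

N_a = Gd⁴/(8D³k) = (80.7×10³ × 11.5⁴)/(8 × 74.0³ × 21)
    = 1.41145e+09 / 6.80776e+07 = 20.73 → 21 coils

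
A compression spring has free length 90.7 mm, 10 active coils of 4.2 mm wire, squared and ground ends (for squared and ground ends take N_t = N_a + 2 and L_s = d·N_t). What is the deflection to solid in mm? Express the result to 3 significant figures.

40.3 mm

N_t = 12; L_s = 4.2·12 = 50.4 mm
δ_solid = L₀ − L_s = 90.7 − 50.4 = 40.3 mm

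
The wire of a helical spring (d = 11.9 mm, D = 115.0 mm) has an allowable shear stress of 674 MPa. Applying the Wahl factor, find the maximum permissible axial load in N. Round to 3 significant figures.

3370 N

C = D/d = 115.0/11.9 = 9.6639
K_W = (4C−1)/(4C−4) + 0.615/C = 37.655/34.655 + 0.0636 = 1.1502
τ_max = K·8FD/(πd³) → F_max = τ_allow·πd³/(8DK)
F_max = 674·π·11.9³/(8·115.0·1.1502) = 3.5682e+06/1058.2 = 3372 N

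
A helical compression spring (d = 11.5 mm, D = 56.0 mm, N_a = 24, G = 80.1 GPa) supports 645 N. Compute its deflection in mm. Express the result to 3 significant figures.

15.5 mm

k = Gd⁴/(8D³N_a) = (80.1×10³)(11.5⁴)/(8·56.0³·24) = 41.549 N/mm
δ = F/k = 645 / 41.549 = 15.524 mm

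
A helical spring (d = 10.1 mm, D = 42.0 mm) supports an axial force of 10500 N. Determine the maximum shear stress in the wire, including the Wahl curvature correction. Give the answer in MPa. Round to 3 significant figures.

Spring index C = D/d = 42.0/10.1 = 4.1584
K_W = (4C−1)/(4C−4) + 0.615/C = 15.634/12.634 + 0.1479 = 1.3854
τ₀ = 8FD/(πd³) = 8·10500·42.0/(π·10.1³) = 3.528e+06/3236.8 = 1090 MPa
τ_max = K·τ₀ = 1.3854 × 1090 = 1510 MPa

1510 MPa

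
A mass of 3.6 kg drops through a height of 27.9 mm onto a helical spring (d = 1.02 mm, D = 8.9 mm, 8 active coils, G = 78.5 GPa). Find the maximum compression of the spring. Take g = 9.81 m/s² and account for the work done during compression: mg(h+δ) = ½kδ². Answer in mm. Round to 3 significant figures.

56.1 mm

k = Gd⁴/(8D³N_a) = (78.5×10³)(1.02⁴)/(8·8.9³·8) = 1.8833 N/mm
W = mg = 3.6 × 9.81 = 35.316 N
½kδ² − Wδ − Wh = 0 → δ = (W + √(W² + 2kWh))/k
δ = (35.316 + √(1247.2 + 3711.3))/1.8833 = (35.316 + 70.417)/1.8833 = 56.142 mm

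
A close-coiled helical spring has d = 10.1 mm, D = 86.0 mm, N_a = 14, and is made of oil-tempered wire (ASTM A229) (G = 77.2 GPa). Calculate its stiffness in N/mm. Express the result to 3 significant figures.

k = Gd⁴/(8D³N_a) = (77.2×10³ × 10.1⁴) / (8 × 86.0³ × 14)
  = 8.03346e+08 / 7.12383e+07 = 11.277 N/mm

11.3 N/mm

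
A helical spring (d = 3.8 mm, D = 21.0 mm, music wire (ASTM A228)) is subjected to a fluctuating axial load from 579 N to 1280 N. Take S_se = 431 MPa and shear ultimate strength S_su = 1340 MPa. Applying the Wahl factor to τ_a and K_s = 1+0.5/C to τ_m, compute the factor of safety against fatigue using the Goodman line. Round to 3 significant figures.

0.572

C = D/d = 21.0/3.8 = 5.5263; K_W = (4C−1)/(4C−4)+0.615/C = 1.2770; K_s = 1+0.5/C = 1.0905
F_a = (F_max−F_min)/2 = 350.5 N; F_m = (F_max+F_min)/2 = 929.5 N
τ_a = K_W·8F_aD/(πd³) = 1.2770 × 341.58 = 436.2 MPa
τ_m = K_s·8F_mD/(πd³) = 1.0905 × 905.85 = 987.81 MPa
Goodman: 1/n_f = τ_a/S_se + τ_m/S_su = 436.2/431 + 987.81/1340 = 1.01206 + 0.73717 = 1.7492
n_f = 1/1.7492 = 0.5717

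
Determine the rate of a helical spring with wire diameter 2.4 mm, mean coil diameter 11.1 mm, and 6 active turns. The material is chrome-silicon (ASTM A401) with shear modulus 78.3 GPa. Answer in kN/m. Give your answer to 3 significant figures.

39.6 kN/m

k = Gd⁴/(8D³N_a) = (78.3×10³ × 2.4⁴) / (8 × 11.1³ × 6)
  = 2.59781e+06 / 65646.3 = 39.573 N/mm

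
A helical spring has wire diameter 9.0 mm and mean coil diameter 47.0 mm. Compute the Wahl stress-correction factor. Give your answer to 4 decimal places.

C = D/d = 47.0/9.0 = 5.2222
K_W = (4C−1)/(4C−4) + 0.615/C = 19.889/16.889 + 0.1178 = 1.2954

1.2954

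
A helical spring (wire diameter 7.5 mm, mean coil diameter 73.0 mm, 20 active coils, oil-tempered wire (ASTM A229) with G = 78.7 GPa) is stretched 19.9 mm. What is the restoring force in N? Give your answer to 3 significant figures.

79.6 N

k = Gd⁴/(8D³N_a) = (78.7×10³)(7.5⁴)/(8·73.0³·20) = 4.0007 N/mm
F = k·δ = 4.0007 × 19.9 = 79.613 N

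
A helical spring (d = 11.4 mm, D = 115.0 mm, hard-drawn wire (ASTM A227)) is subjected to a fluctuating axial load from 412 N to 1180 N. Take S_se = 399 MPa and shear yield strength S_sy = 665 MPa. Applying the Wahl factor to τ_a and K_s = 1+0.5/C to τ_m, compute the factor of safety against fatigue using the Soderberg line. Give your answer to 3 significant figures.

C = D/d = 115.0/11.4 = 10.0877; K_W = (4C−1)/(4C−4)+0.615/C = 1.1435; K_s = 1+0.5/C = 1.0496
F_a = (F_max−F_min)/2 = 384 N; F_m = (F_max+F_min)/2 = 796 N
τ_a = K_W·8F_aD/(πd³) = 1.1435 × 75.902 = 86.794 MPa
τ_m = K_s·8F_mD/(πd³) = 1.0496 × 157.34 = 165.14 MPa
Soderberg: 1/n_f = τ_a/S_se + τ_m/S_sy = 86.794/399 + 165.14/665 = 0.21753 + 0.24833 = 0.46586
n_f = 1/0.46586 = 2.147

2.15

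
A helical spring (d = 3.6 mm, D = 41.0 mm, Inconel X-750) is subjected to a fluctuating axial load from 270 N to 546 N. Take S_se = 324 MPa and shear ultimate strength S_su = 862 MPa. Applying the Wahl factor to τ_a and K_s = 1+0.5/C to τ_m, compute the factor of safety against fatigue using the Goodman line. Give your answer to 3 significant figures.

C = D/d = 41.0/3.6 = 11.3889; K_W = (4C−1)/(4C−4)+0.615/C = 1.1262; K_s = 1+0.5/C = 1.0439
F_a = (F_max−F_min)/2 = 138 N; F_m = (F_max+F_min)/2 = 408 N
τ_a = K_W·8F_aD/(πd³) = 1.1262 × 308.81 = 347.78 MPa
τ_m = K_s·8F_mD/(πd³) = 1.0439 × 913.01 = 953.1 MPa
Goodman: 1/n_f = τ_a/S_se + τ_m/S_su = 347.78/324 + 953.1/862 = 1.07340 + 1.10568 = 2.1791
n_f = 1/2.1791 = 0.4589

0.459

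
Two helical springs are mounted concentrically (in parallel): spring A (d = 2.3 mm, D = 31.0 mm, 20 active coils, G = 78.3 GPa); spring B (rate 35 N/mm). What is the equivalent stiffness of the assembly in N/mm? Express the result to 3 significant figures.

k_A = Gd⁴/(8D³N_a) = (78.3×10³)(2.3⁴)/(8·31.0³·20) = 0.45969 N/mm
Parallel: k_eq = 0.45969 + 35 = 35.46 N/mm

35.5 N/mm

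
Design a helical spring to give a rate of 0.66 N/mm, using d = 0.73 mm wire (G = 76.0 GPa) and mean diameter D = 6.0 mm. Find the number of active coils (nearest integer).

N_a = Gd⁴/(8D³k) = (76.0×10³ × 0.73⁴)/(8 × 6.0³ × 0.66)
    = 21582.7 / 1140.48 = 18.92 → 19 coils

19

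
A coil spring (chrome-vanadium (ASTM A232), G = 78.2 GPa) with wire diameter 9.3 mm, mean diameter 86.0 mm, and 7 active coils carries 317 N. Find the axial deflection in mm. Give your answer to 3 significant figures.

19.3 mm

k = Gd⁴/(8D³N_a) = (78.2×10³)(9.3⁴)/(8·86.0³·7) = 16.423 N/mm
δ = F/k = 317 / 16.423 = 19.302 mm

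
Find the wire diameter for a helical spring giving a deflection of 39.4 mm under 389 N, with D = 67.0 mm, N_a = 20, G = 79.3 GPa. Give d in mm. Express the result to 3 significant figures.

8.80 mm

Required rate k = F/δ = 389/39.4 = 9.8731 N/mm
d = (8D³N_a·k / G)^(1/4) = (8·67.0³·20·9.8731 / (79.3×10³))^0.25
  = (5991.3)^0.25 = 8.7979 mm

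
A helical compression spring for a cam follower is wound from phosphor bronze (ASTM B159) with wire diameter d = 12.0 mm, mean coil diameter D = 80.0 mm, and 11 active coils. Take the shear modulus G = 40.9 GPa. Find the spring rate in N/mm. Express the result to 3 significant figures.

k = Gd⁴/(8D³N_a) = (40.9×10³ × 12.0⁴) / (8 × 80.0³ × 11)
  = 8.48102e+08 / 4.5056e+07 = 18.823 N/mm

18.8 N/mm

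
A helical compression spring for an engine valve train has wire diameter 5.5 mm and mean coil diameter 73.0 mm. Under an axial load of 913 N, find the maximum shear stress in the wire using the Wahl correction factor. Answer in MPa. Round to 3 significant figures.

Spring index C = D/d = 73.0/5.5 = 13.2727
K_W = (4C−1)/(4C−4) + 0.615/C = 52.091/49.091 + 0.0463 = 1.1074
τ₀ = 8FD/(πd³) = 8·913·73.0/(π·5.5³) = 533192/522.68 = 1020.1 MPa
τ_max = K·τ₀ = 1.1074 × 1020.1 = 1129.7 MPa

1130 MPa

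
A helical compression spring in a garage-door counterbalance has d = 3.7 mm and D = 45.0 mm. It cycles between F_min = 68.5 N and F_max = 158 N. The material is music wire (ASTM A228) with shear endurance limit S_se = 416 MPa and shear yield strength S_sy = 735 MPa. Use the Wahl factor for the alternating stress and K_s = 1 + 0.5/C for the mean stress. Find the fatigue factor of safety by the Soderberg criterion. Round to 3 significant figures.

1.57

C = D/d = 45.0/3.7 = 12.1622; K_W = (4C−1)/(4C−4)+0.615/C = 1.1178; K_s = 1+0.5/C = 1.0411
F_a = (F_max−F_min)/2 = 44.75 N; F_m = (F_max+F_min)/2 = 113.25 N
τ_a = K_W·8F_aD/(πd³) = 1.1178 × 101.24 = 113.16 MPa
τ_m = K_s·8F_mD/(πd³) = 1.0411 × 256.2 = 266.74 MPa
Soderberg: 1/n_f = τ_a/S_se + τ_m/S_sy = 113.16/416 + 266.74/735 = 0.27202 + 0.36291 = 0.63492
n_f = 1/0.63492 = 1.575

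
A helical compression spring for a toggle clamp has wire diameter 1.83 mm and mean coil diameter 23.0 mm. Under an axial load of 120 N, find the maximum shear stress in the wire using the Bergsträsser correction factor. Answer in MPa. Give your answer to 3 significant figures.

1270 MPa

Spring index C = D/d = 23.0/1.83 = 12.5683
K_B = (4C+2)/(4C−3) = 52.273/47.273 = 1.1058
τ₀ = 8FD/(πd³) = 8·120·23.0/(π·1.83³) = 22080/19.253 = 1146.8 MPa
τ_max = K·τ₀ = 1.1058 × 1146.8 = 1268.1 MPa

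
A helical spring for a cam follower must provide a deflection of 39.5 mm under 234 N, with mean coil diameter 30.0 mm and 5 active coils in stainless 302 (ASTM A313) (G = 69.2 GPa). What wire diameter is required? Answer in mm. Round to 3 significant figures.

Required rate k = F/δ = 234/39.5 = 5.9241 N/mm
d = (8D³N_a·k / G)^(1/4) = (8·30.0³·5·5.9241 / (69.2×10³))^0.25
  = (92.456)^0.25 = 3.1009 mm

3.10 mm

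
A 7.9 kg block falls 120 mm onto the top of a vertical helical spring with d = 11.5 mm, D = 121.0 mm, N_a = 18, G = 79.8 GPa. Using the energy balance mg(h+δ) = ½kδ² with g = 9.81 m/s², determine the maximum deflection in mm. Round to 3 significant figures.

74.2 mm

k = Gd⁴/(8D³N_a) = (79.8×10³)(11.5⁴)/(8·121.0³·18) = 5.4711 N/mm
W = mg = 7.9 × 9.81 = 77.499 N
½kδ² − Wδ − Wh = 0 → δ = (W + √(W² + 2kWh))/k
δ = (77.499 + √(6006.1 + 101761))/5.4711 = (77.499 + 328.28)/5.4711 = 74.167 mm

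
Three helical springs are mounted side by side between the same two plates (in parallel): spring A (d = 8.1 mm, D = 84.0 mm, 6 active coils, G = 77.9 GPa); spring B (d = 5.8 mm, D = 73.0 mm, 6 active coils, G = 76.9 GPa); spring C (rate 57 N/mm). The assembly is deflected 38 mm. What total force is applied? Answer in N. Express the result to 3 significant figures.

2790 N

k_A = Gd⁴/(8D³N_a) = (77.9×10³)(8.1⁴)/(8·84.0³·6) = 11.787 N/mm
k_B = Gd⁴/(8D³N_a) = (76.9×10³)(5.8⁴)/(8·73.0³·6) = 4.6605 N/mm
Parallel: k_eq = 11.787 + 4.6605 + 57 = 73.447 N/mm
F = k_eq·δ = 73.447·38 = 2791 N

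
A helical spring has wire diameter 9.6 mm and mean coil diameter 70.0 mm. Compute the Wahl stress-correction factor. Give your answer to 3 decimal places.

1.204

C = D/d = 70.0/9.6 = 7.2917
K_W = (4C−1)/(4C−4) + 0.615/C = 28.167/25.167 + 0.0843 = 1.2035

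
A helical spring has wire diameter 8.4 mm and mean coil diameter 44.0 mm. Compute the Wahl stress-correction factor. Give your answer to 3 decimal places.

1.294

C = D/d = 44.0/8.4 = 5.2381
K_W = (4C−1)/(4C−4) + 0.615/C = 19.952/16.952 + 0.1174 = 1.2944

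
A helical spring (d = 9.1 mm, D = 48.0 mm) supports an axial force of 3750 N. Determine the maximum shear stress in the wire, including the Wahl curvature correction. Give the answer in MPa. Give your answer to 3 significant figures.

786 MPa

Spring index C = D/d = 48.0/9.1 = 5.2747
K_W = (4C−1)/(4C−4) + 0.615/C = 20.099/17.099 + 0.1166 = 1.2920
τ₀ = 8FD/(πd³) = 8·3750·48.0/(π·9.1³) = 1.44e+06/2367.4 = 608.26 MPa
τ_max = K·τ₀ = 1.2920 × 608.26 = 785.9 MPa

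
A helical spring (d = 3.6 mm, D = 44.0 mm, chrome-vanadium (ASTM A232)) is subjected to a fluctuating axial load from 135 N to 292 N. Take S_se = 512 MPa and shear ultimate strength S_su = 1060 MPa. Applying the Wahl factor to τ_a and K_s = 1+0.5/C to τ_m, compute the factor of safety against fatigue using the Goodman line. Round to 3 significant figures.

1.09

C = D/d = 44.0/3.6 = 12.2222; K_W = (4C−1)/(4C−4)+0.615/C = 1.1171; K_s = 1+0.5/C = 1.0409
F_a = (F_max−F_min)/2 = 78.5 N; F_m = (F_max+F_min)/2 = 213.5 N
τ_a = K_W·8F_aD/(πd³) = 1.1171 × 188.52 = 210.6 MPa
τ_m = K_s·8F_mD/(πd³) = 1.0409 × 512.72 = 533.7 MPa
Goodman: 1/n_f = τ_a/S_se + τ_m/S_su = 210.6/512 + 533.7/1060 = 0.41134 + 0.50349 = 0.91482
n_f = 1/0.91482 = 1.093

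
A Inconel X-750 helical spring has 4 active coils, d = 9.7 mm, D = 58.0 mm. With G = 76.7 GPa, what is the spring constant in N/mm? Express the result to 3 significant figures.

k = Gd⁴/(8D³N_a) = (76.7×10³ × 9.7⁴) / (8 × 58.0³ × 4)
  = 6.7902e+08 / 6.24358e+06 = 108.75 N/mm

109 N/mm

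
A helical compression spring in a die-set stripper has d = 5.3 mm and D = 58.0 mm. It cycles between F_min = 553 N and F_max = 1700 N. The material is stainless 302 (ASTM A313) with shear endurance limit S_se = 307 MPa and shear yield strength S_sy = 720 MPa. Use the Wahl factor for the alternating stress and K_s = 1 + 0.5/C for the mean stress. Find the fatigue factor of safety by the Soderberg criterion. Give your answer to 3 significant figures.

0.269

C = D/d = 58.0/5.3 = 10.9434; K_W = (4C−1)/(4C−4)+0.615/C = 1.1316; K_s = 1+0.5/C = 1.0457
F_a = (F_max−F_min)/2 = 573.5 N; F_m = (F_max+F_min)/2 = 1126.5 N
τ_a = K_W·8F_aD/(πd³) = 1.1316 × 568.95 = 643.84 MPa
τ_m = K_s·8F_mD/(πd³) = 1.0457 × 1117.6 = 1168.6 MPa
Soderberg: 1/n_f = τ_a/S_se + τ_m/S_sy = 643.84/307 + 1168.6/720 = 2.09719 + 1.62309 = 3.7203
n_f = 1/3.7203 = 0.2688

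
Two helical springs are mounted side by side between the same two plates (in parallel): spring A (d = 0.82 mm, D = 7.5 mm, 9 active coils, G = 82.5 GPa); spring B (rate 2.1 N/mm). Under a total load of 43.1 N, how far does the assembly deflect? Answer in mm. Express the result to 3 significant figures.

13.0 mm

k_A = Gd⁴/(8D³N_a) = (82.5×10³)(0.82⁴)/(8·7.5³·9) = 1.228 N/mm
Parallel: k_eq = 1.228 + 2.1 = 3.328 N/mm
δ = F/k_eq = 43.1/3.328 = 12.951 mm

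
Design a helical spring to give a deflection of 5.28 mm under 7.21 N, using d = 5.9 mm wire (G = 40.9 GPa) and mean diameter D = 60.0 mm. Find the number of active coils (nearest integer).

Required rate k = F/δ = 7.21/5.28 = 1.3655 N/mm
N_a = Gd⁴/(8D³k) = (40.9×10³ × 5.9⁴)/(8 × 60.0³ × 1.3655)
    = 4.956e+07 / 2.35964e+06 = 21 → 21 coils

21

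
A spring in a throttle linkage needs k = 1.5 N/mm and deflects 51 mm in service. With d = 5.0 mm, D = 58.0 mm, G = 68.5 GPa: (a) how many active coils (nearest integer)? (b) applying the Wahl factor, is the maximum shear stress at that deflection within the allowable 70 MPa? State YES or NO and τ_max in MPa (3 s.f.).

N_a = Gd⁴/(8D³k) = (68.5×10³)(5.0⁴)/(8·58.0³·1.5) = 18.29 → N_a = 18
Actual rate k = Gd⁴/(8D³·18) = 1.5238 N/mm
Working load F = kδ = 1.5238·51 = 77.713 N
C = 58.0/5.0 = 11.6000; K_W = (4C−1)/(4C−4)+0.615/C = 1.1238
τ_max = K_W·8FD/(πd³) = 1.1238·91.823 = 103.19 MPa
τ_max > 70 MPa → exceeds allowable

(a) 18 coils; (b) NO, τ_max = 103 MPa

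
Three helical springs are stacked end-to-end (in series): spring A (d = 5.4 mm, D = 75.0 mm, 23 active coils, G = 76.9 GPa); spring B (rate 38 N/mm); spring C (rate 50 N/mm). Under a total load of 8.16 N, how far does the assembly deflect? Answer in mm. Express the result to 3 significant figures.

k_A = Gd⁴/(8D³N_a) = (76.9×10³)(5.4⁴)/(8·75.0³·23) = 0.84236 N/mm
Series: 1/k_eq = 1/0.84236 + 1/38 + 1/50 = 1.2335; k_eq = 0.81073 N/mm
δ = F/k_eq = 8.16/0.81073 = 10.065 mm

10.1 mm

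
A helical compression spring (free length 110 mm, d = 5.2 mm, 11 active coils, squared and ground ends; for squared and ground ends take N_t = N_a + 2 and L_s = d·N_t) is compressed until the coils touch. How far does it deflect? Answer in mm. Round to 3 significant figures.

42.4 mm

N_t = 13; L_s = 5.2·13 = 67.6 mm
δ_solid = L₀ − L_s = 110 − 67.6 = 42.4 mm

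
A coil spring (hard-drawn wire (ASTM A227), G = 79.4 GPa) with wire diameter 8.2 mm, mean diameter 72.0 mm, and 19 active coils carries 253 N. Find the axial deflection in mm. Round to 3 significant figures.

k = Gd⁴/(8D³N_a) = (79.4×10³)(8.2⁴)/(8·72.0³·19) = 6.3275 N/mm
δ = F/k = 253 / 6.3275 = 39.984 mm

40.0 mm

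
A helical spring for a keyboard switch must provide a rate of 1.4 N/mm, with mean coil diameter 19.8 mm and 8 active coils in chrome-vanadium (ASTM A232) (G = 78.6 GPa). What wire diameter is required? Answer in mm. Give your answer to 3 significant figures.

1.72 mm

d = (8D³N_a·k / G)^(1/4) = (8·19.8³·8·1.4 / (78.6×10³))^0.25
  = (8.8487)^0.25 = 1.7247 mm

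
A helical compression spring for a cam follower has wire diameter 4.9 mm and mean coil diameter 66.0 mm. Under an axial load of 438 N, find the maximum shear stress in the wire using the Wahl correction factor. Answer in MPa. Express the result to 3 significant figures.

Spring index C = D/d = 66.0/4.9 = 13.4694
K_W = (4C−1)/(4C−4) + 0.615/C = 52.878/49.878 + 0.0457 = 1.1058
τ₀ = 8FD/(πd³) = 8·438·66.0/(π·4.9³) = 231264/369.61 = 625.71 MPa
τ_max = K·τ₀ = 1.1058 × 625.71 = 691.91 MPa

692 MPa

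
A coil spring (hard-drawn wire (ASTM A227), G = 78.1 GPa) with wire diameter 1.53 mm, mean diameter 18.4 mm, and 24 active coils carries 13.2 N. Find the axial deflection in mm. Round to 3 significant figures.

36.9 mm

k = Gd⁴/(8D³N_a) = (78.1×10³)(1.53⁴)/(8·18.4³·24) = 0.35782 N/mm
δ = F/k = 13.2 / 0.35782 = 36.89 mm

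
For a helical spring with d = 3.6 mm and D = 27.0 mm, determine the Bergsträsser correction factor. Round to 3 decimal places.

1.185

C = D/d = 27.0/3.6 = 7.5000
K_B = (4C+2)/(4C−3) = 32.000/27.000 = 1.1852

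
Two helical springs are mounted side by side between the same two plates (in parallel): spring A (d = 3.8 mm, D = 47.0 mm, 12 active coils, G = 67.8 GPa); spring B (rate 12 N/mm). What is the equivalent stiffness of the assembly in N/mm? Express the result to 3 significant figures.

13.4 N/mm

k_A = Gd⁴/(8D³N_a) = (67.8×10³)(3.8⁴)/(8·47.0³·12) = 1.4184 N/mm
Parallel: k_eq = 1.4184 + 12 = 13.418 N/mm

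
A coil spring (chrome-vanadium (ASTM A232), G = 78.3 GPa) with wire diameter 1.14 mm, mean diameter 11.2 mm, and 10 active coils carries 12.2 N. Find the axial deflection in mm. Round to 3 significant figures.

k = Gd⁴/(8D³N_a) = (78.3×10³)(1.14⁴)/(8·11.2³·10) = 1.1766 N/mm
δ = F/k = 12.2 / 1.1766 = 10.369 mm

10.4 mm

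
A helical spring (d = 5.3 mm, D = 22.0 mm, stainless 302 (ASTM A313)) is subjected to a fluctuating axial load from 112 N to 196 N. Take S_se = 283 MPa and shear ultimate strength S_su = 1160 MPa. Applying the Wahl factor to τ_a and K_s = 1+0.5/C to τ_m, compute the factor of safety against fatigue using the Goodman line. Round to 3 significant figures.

7.50

C = D/d = 22.0/5.3 = 4.1509; K_W = (4C−1)/(4C−4)+0.615/C = 1.3862; K_s = 1+0.5/C = 1.1205
F_a = (F_max−F_min)/2 = 42 N; F_m = (F_max+F_min)/2 = 154 N
τ_a = K_W·8F_aD/(πd³) = 1.3862 × 15.805 = 21.908 MPa
τ_m = K_s·8F_mD/(πd³) = 1.1205 × 57.95 = 64.931 MPa
Goodman: 1/n_f = τ_a/S_se + τ_m/S_su = 21.908/283 + 64.931/1160 = 0.07741 + 0.05597 = 0.13339
n_f = 1/0.13339 = 7.497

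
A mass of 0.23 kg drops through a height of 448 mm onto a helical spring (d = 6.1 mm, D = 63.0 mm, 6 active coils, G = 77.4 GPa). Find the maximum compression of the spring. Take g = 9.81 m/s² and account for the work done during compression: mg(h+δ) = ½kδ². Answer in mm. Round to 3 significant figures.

15.3 mm

k = Gd⁴/(8D³N_a) = (77.4×10³)(6.1⁴)/(8·63.0³·6) = 8.9289 N/mm
W = mg = 0.23 × 9.81 = 2.2563 N
½kδ² − Wδ − Wh = 0 → δ = (W + √(W² + 2kWh))/k
δ = (2.2563 + √(5.0909 + 18051))/8.9289 = (2.2563 + 134.37)/8.9289 = 15.302 mm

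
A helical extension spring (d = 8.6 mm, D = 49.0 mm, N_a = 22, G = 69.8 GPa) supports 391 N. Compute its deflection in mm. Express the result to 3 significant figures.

21.2 mm

k = Gd⁴/(8D³N_a) = (69.8×10³)(8.6⁴)/(8·49.0³·22) = 18.439 N/mm
δ = F/k = 391 / 18.439 = 21.205 mm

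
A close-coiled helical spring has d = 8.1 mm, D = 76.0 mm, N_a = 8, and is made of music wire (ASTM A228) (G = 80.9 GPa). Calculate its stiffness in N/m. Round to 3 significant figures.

k = Gd⁴/(8D³N_a) = (80.9×10³ × 8.1⁴) / (8 × 76.0³ × 8)
  = 3.48248e+08 / 2.80945e+07 = 12.396 N/mm = 12396 N/m

12400 N/m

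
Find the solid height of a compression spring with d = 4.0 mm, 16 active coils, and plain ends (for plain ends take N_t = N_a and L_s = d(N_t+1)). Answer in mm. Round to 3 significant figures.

plain ends: N_t = N_a = 16
L_s = d·(N_t+1) = 4.0 × 17 = 68 mm

68.0 mm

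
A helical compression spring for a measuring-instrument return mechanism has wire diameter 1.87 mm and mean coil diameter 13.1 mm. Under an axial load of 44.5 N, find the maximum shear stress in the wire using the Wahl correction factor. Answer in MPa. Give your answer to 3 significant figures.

Spring index C = D/d = 13.1/1.87 = 7.0053
K_W = (4C−1)/(4C−4) + 0.615/C = 27.021/24.021 + 0.0878 = 1.2127
τ₀ = 8FD/(πd³) = 8·44.5·13.1/(π·1.87³) = 4663.6/20.544 = 227.01 MPa
τ_max = K·τ₀ = 1.2127 × 227.01 = 275.29 MPa

275 MPa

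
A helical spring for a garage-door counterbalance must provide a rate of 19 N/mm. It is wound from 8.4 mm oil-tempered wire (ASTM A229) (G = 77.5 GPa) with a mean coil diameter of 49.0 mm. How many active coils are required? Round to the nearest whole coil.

N_a = Gd⁴/(8D³k) = (77.5×10³ × 8.4⁴)/(8 × 49.0³ × 19)
    = 3.8585e+08 / 1.78826e+07 = 21.58 → 22 coils

22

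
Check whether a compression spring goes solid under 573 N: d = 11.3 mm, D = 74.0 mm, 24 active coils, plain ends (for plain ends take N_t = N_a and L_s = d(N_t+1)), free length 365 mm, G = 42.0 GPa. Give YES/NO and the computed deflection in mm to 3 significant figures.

k = Gd⁴/(8D³N_a) = (42.0×10³)(11.3⁴)/(8·74.0³·24) = 8.8017 N/mm
N_t = 24; L_s = 11.3·25 = 282.5 mm; δ_solid = L₀ − L_s = 365 − 282.5 = 82.5 mm
δ = F/k = 573/8.8017 = 65.101 mm
δ < δ_solid → spring does not go solid

NO, δ = 65.1 mm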